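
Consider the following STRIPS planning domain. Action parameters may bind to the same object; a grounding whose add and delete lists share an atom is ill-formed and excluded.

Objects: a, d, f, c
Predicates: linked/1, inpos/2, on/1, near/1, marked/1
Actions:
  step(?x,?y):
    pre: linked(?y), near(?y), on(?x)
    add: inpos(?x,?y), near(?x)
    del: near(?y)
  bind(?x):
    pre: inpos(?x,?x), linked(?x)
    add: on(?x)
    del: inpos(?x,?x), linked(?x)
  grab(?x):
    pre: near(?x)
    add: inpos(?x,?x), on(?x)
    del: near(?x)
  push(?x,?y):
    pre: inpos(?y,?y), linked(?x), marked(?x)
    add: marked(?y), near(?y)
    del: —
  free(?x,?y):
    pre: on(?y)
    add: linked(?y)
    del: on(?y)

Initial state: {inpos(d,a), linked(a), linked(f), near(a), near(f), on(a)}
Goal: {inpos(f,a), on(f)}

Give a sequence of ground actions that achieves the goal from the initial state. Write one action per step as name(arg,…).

grab(f); step(f,a)

1. grab(f)  →  {inpos(d,a), inpos(f,f), linked(a), linked(f), near(a), on(a), on(f)}
2. step(f,a)  →  {inpos(d,a), inpos(f,a), inpos(f,f), linked(a), linked(f), near(f), on(a), on(f)}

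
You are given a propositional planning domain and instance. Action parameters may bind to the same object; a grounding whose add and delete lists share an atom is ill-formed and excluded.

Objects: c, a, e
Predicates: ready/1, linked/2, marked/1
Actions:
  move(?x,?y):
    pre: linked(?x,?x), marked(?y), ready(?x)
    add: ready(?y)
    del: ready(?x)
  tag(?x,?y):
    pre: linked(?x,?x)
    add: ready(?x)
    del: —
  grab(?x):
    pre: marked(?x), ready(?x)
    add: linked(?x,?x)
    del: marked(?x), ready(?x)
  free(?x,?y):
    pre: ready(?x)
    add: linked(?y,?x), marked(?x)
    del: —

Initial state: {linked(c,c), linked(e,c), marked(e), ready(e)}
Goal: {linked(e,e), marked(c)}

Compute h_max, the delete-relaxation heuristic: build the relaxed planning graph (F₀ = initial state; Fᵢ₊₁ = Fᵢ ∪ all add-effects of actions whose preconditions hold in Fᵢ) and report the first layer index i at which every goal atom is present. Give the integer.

2

F0 = init (4 atoms)
F1 = F0 ∪ {linked(a,e), linked(c,e), linked(e,e), ready(c)}  (8 atoms)
F2 = F1 ∪ {linked(a,c), marked(c)}  (10 atoms)
goal ⊆ F2  ⇒  h_max = 2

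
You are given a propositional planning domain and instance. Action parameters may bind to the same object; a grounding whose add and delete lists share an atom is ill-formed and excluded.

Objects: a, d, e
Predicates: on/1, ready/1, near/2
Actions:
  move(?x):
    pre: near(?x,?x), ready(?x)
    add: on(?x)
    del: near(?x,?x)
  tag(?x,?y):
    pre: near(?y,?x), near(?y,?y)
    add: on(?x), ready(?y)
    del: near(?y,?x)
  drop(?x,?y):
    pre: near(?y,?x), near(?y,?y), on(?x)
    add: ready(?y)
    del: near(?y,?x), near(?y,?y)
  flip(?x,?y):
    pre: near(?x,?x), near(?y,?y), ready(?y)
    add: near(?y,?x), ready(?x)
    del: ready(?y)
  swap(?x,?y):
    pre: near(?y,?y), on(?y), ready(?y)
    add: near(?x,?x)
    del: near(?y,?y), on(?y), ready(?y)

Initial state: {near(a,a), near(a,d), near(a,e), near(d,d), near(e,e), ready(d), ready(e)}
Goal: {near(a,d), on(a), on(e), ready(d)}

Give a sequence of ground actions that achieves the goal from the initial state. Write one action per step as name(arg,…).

move(e); tag(a,a)

1. move(e)  →  {near(a,a), near(a,d), near(a,e), near(d,d), on(e), ready(d), ready(e)}
2. tag(a,a)  →  {near(a,d), near(a,e), near(d,d), on(a), on(e), ready(a), ready(d), ready(e)}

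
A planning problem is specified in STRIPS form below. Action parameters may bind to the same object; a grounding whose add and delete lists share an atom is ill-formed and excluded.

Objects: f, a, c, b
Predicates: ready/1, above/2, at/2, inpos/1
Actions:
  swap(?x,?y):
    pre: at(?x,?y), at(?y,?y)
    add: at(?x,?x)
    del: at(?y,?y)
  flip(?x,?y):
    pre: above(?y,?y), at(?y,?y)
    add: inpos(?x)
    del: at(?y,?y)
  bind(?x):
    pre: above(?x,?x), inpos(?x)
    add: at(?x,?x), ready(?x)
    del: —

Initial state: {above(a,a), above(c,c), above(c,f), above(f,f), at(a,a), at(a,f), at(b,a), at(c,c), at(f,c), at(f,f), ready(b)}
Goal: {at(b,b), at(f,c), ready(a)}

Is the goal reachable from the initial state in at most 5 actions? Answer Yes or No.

1. swap(b,a)  →  {above(a,a), above(c,c), above(c,f), above(f,f), at(a,f), at(b,a), at(b,b), at(c,c), at(f,c), at(f,f), ready(b)}
2. flip(a,f)  →  {above(a,a), above(c,c), above(c,f), above(f,f), at(a,f), at(b,a), at(b,b), at(c,c), at(f,c), inpos(a), ready(b)}
3. bind(a)  →  {above(a,a), above(c,c), above(c,f), above(f,f), at(a,a), at(a,f), at(b,a), at(b,b), at(c,c), at(f,c), inpos(a), ready(a), ready(b)}
optimal plan length = 3; 3 ≤ 5

Yes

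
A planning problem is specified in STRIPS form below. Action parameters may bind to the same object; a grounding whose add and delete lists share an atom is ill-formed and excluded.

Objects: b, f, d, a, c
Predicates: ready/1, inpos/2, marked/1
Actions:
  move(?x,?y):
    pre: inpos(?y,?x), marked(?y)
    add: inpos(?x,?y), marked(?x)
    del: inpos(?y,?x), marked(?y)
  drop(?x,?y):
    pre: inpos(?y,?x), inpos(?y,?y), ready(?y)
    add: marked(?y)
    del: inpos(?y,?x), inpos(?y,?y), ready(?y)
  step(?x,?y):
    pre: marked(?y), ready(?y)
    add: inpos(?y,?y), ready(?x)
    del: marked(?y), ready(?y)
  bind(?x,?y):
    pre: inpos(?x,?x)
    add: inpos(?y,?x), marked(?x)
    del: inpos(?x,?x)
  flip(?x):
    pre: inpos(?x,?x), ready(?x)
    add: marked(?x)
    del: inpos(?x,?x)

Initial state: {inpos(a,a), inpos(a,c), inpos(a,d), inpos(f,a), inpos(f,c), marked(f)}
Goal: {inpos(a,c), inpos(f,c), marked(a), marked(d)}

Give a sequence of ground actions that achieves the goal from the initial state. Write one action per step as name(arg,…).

move(a,f); move(d,a); bind(a,b)

1. move(a,f)  →  {inpos(a,a), inpos(a,c), inpos(a,d), inpos(a,f), inpos(f,c), marked(a)}
2. move(d,a)  →  {inpos(a,a), inpos(a,c), inpos(a,f), inpos(d,a), inpos(f,c), marked(d)}
3. bind(a,b)  →  {inpos(a,c), inpos(a,f), inpos(b,a), inpos(d,a), inpos(f,c), marked(a), marked(d)}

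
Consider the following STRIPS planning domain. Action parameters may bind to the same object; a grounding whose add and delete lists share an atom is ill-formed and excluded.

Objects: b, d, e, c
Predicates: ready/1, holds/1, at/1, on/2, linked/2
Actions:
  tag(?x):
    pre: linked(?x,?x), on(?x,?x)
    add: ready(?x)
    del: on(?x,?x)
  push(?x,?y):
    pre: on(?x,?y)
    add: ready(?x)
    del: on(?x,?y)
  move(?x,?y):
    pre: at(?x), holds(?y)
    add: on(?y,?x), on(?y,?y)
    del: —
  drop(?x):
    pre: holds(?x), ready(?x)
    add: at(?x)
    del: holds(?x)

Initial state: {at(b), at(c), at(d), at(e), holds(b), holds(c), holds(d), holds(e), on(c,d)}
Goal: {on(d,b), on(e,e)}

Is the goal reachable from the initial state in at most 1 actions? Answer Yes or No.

1. move(b,d)  →  {at(b), at(c), at(d), at(e), holds(b), holds(c), holds(d), holds(e), on(c,d), on(d,b), on(d,d)}
2. move(b,e)  →  {at(b), at(c), at(d), at(e), holds(b), holds(c), holds(d), holds(e), on(c,d), on(d,b), on(d,d), on(e,b), on(e,e)}
optimal plan length = 2; 2 > 1

No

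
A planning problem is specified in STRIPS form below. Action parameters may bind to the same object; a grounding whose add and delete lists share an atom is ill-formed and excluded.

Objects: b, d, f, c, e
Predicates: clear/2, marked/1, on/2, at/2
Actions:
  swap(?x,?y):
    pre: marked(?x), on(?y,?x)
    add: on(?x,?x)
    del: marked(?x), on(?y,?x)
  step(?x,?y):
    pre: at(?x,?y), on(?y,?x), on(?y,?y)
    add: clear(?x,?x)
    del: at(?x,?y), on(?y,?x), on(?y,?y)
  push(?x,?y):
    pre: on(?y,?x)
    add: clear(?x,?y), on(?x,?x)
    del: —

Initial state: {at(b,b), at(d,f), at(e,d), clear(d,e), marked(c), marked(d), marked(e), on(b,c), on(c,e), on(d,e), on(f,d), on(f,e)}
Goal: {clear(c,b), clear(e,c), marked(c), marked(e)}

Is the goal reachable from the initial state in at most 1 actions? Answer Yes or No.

No

1. push(c,b)  →  {at(b,b), at(d,f), at(e,d), clear(c,b), clear(d,e), marked(c), marked(d), marked(e), on(b,c), on(c,c), on(c,e), on(d,e), on(f,d), on(f,e)}
2. push(e,c)  →  {at(b,b), at(d,f), at(e,d), clear(c,b), clear(d,e), clear(e,c), marked(c), marked(d), marked(e), on(b,c), on(c,c), on(c,e), on(d,e), on(e,e), on(f,d), on(f,e)}
optimal plan length = 2; 2 > 1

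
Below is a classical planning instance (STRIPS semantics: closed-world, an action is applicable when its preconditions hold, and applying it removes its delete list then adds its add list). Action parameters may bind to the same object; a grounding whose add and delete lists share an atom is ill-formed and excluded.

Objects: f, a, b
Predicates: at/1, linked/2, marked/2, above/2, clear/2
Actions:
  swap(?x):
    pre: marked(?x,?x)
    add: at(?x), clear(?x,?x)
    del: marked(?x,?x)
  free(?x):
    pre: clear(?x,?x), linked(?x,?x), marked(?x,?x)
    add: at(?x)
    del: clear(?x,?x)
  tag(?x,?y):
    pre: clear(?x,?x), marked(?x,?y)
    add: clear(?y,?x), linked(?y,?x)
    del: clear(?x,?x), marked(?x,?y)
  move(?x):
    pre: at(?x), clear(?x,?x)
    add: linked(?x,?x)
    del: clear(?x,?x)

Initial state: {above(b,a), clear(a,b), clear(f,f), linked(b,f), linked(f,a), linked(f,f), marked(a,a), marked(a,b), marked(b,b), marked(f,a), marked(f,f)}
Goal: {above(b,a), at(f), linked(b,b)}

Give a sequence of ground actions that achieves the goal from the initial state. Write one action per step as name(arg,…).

swap(f); swap(b); move(b)

1. swap(f)  →  {above(b,a), at(f), clear(a,b), clear(f,f), linked(b,f), linked(f,a), linked(f,f), marked(a,a), marked(a,b), marked(b,b), marked(f,a)}
2. swap(b)  →  {above(b,a), at(b), at(f), clear(a,b), clear(b,b), clear(f,f), linked(b,f), linked(f,a), linked(f,f), marked(a,a), marked(a,b), marked(f,a)}
3. move(b)  →  {above(b,a), at(b), at(f), clear(a,b), clear(f,f), linked(b,b), linked(b,f), linked(f,a), linked(f,f), marked(a,a), marked(a,b), marked(f,a)}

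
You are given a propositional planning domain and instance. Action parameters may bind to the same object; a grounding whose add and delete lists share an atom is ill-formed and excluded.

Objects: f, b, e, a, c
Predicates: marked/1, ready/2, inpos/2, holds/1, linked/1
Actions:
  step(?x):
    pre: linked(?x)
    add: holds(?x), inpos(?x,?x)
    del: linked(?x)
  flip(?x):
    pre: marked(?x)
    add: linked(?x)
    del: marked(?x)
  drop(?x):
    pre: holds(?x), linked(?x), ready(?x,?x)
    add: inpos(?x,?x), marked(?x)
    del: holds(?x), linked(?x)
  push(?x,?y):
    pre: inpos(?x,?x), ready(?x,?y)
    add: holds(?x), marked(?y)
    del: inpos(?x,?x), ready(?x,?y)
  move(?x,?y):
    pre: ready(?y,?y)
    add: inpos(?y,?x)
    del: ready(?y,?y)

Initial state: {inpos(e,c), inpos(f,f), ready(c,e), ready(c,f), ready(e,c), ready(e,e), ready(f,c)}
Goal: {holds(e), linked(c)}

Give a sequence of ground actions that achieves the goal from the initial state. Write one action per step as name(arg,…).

move(e,e); push(e,c); flip(c)

1. move(e,e)  →  {inpos(e,c), inpos(e,e), inpos(f,f), ready(c,e), ready(c,f), ready(e,c), ready(f,c)}
2. push(e,c)  →  {holds(e), inpos(e,c), inpos(f,f), marked(c), ready(c,e), ready(c,f), ready(f,c)}
3. flip(c)  →  {holds(e), inpos(e,c), inpos(f,f), linked(c), ready(c,e), ready(c,f), ready(f,c)}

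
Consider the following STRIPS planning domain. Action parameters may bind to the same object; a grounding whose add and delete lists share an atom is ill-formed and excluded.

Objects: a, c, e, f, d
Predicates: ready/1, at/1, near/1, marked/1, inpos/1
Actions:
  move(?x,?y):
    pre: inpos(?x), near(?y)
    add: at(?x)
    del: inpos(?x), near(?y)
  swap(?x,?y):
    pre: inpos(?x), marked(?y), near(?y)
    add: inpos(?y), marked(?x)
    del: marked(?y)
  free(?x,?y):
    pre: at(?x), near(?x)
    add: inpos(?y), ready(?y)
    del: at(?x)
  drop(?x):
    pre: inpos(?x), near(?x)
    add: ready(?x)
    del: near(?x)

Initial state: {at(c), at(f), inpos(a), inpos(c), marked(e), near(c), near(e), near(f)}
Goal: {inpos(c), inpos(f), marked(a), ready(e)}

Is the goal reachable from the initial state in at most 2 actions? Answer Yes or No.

No

1. swap(a,e)  →  {at(c), at(f), inpos(a), inpos(c), inpos(e), marked(a), near(c), near(e), near(f)}
2. free(c,e)  →  {at(f), inpos(a), inpos(c), inpos(e), marked(a), near(c), near(e), near(f), ready(e)}
3. free(f,f)  →  {inpos(a), inpos(c), inpos(e), inpos(f), marked(a), near(c), near(e), near(f), ready(e), ready(f)}
optimal plan length = 3; 3 > 2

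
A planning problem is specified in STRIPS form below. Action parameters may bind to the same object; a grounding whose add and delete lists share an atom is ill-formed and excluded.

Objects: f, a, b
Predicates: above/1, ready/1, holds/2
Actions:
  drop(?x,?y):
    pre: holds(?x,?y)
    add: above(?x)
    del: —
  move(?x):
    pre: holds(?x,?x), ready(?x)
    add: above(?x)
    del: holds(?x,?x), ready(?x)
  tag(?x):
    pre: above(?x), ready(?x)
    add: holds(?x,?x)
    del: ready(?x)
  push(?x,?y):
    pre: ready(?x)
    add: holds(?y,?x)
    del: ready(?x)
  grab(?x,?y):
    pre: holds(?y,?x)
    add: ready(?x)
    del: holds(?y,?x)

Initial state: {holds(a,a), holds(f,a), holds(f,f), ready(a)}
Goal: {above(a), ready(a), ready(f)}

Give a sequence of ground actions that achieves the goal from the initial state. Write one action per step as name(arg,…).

1. drop(a,a)  →  {above(a), holds(a,a), holds(f,a), holds(f,f), ready(a)}
2. grab(f,f)  →  {above(a), holds(a,a), holds(f,a), ready(a), ready(f)}

drop(a,a); grab(f,f)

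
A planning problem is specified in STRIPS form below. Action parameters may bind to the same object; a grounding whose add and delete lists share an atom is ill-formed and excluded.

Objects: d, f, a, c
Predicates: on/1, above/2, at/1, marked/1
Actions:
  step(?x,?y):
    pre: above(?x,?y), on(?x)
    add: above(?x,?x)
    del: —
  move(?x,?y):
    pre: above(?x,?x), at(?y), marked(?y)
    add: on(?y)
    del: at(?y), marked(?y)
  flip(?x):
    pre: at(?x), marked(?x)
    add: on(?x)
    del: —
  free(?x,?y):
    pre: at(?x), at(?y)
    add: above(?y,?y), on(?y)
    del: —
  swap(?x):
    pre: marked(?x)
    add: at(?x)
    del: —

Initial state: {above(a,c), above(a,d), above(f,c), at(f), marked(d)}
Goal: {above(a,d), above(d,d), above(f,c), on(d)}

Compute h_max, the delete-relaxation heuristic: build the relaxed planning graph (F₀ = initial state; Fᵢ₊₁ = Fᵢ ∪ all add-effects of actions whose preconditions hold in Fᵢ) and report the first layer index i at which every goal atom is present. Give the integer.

2

F0 = init (5 atoms)
F1 = F0 ∪ {above(f,f), at(d), on(f)}  (8 atoms)
F2 = F1 ∪ {above(d,d), on(d)}  (10 atoms)
goal ⊆ F2  ⇒  h_max = 2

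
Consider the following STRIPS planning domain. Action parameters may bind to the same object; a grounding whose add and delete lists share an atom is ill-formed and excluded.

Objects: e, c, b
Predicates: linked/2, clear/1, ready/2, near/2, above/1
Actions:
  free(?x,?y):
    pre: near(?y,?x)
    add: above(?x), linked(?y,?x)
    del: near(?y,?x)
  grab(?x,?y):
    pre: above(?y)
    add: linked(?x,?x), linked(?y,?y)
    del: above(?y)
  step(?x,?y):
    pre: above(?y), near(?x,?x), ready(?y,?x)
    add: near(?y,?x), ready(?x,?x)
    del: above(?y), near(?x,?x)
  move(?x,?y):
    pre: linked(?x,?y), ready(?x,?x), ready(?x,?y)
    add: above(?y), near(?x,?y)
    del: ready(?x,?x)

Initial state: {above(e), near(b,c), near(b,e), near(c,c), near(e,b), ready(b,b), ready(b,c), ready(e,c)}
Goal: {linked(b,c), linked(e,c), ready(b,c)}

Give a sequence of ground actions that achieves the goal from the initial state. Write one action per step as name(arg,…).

1. free(c,b)  →  {above(c), above(e), linked(b,c), near(b,e), near(c,c), near(e,b), ready(b,b), ready(b,c), ready(e,c)}
2. step(c,e)  →  {above(c), linked(b,c), near(b,e), near(e,b), near(e,c), ready(b,b), ready(b,c), ready(c,c), ready(e,c)}
3. free(c,e)  →  {above(c), linked(b,c), linked(e,c), near(b,e), near(e,b), ready(b,b), ready(b,c), ready(c,c), ready(e,c)}

free(c,b); step(c,e); free(c,e)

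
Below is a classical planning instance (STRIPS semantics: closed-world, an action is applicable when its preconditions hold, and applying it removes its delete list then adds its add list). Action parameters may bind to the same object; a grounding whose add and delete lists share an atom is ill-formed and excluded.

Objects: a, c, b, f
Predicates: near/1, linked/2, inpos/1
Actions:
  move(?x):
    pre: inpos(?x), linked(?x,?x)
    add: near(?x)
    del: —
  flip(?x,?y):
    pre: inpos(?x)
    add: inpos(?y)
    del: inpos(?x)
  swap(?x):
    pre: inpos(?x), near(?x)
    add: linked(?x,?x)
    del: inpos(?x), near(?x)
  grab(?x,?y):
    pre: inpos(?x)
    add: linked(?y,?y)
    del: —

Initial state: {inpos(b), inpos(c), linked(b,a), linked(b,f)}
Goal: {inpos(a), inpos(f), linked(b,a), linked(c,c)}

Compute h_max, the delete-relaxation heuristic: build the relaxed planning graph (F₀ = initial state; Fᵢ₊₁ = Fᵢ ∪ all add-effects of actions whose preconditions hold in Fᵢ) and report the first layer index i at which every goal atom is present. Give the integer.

1

F0 = init (4 atoms)
F1 = F0 ∪ {inpos(a), inpos(f), linked(a,a), linked(b,b), linked(c,c), linked(f,f)}  (10 atoms)
goal ⊆ F1  ⇒  h_max = 1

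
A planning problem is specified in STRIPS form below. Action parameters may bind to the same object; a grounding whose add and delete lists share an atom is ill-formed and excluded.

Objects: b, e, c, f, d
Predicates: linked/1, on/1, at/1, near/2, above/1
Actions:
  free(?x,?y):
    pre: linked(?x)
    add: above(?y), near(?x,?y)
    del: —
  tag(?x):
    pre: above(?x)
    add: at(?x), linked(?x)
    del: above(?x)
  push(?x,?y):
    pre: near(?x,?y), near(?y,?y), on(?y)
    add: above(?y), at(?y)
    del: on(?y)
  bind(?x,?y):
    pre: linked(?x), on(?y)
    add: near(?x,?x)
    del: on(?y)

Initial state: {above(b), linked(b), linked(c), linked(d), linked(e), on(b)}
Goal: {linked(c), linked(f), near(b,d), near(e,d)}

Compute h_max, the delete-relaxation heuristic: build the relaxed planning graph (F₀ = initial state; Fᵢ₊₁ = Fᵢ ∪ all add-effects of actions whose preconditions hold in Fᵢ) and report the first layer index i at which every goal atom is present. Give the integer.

F0 = init (6 atoms)
F1 = F0 ∪ {above(c), above(d), above(e), above(f), at(b), near(b,b), near(b,c), near(b,d), near(b,e), near(b,f), near(c,b), near(c,c), near(c,d), near(c,e), near(c,f), near(d,b), near(d,c), near(d,d), near(d,e), near(d,f), near(e,b), near(e,c), near(e,d), near(e,e), near(e,f)}  (31 atoms)
F2 = F1 ∪ {at(c), at(d), at(e), at(f), linked(f)}  (36 atoms)
goal ⊆ F2  ⇒  h_max = 2

2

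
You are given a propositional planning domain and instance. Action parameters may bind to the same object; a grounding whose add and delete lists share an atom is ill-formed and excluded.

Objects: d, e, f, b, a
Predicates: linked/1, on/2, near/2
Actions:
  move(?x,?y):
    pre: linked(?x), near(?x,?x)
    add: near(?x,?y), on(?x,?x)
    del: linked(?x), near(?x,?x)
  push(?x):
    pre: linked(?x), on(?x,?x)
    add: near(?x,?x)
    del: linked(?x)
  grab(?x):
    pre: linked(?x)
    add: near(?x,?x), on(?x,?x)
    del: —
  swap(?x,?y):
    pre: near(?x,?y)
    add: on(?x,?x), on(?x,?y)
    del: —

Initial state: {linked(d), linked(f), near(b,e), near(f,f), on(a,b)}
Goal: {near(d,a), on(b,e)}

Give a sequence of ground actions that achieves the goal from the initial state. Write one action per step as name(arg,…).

grab(d); move(d,a); swap(b,e)

1. grab(d)  →  {linked(d), linked(f), near(b,e), near(d,d), near(f,f), on(a,b), on(d,d)}
2. move(d,a)  →  {linked(f), near(b,e), near(d,a), near(f,f), on(a,b), on(d,d)}
3. swap(b,e)  →  {linked(f), near(b,e), near(d,a), near(f,f), on(a,b), on(b,b), on(b,e), on(d,d)}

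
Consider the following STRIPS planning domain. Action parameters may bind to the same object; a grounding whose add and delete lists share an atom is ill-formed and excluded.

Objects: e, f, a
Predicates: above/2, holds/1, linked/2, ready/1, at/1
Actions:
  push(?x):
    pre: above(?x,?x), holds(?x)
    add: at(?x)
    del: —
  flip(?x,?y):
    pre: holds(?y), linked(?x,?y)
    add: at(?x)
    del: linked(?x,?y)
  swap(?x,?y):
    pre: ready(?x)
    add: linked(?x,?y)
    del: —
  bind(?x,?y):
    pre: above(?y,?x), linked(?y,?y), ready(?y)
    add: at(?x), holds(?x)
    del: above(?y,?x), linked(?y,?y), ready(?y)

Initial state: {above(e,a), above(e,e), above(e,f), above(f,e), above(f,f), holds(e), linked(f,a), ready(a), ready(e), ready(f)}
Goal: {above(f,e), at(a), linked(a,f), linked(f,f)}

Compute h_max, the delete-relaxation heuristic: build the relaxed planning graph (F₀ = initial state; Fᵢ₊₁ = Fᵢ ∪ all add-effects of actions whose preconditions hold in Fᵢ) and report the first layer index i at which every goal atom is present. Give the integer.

2

F0 = init (10 atoms)
F1 = F0 ∪ {at(e), linked(a,a), linked(a,e), linked(a,f), linked(e,a), linked(e,e), linked(e,f), linked(f,e), linked(f,f)}  (19 atoms)
F2 = F1 ∪ {at(a), at(f), holds(a), holds(f)}  (23 atoms)
goal ⊆ F2  ⇒  h_max = 2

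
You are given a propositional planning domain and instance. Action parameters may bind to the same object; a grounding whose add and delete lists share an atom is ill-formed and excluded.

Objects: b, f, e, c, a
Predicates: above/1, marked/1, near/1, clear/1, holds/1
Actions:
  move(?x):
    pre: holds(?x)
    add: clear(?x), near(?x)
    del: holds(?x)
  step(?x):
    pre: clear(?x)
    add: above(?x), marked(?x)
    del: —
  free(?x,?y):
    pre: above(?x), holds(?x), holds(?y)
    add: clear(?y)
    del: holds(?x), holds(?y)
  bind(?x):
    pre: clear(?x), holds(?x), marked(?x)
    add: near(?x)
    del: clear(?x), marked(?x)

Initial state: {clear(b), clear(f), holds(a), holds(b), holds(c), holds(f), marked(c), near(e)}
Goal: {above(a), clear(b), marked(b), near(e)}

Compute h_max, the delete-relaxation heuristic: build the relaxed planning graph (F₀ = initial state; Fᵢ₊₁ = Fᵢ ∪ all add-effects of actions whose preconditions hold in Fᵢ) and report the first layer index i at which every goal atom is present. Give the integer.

2

F0 = init (8 atoms)
F1 = F0 ∪ {above(b), above(f), clear(a), clear(c), marked(b), marked(f), near(a), near(b), near(c), near(f)}  (18 atoms)
F2 = F1 ∪ {above(a), above(c), marked(a)}  (21 atoms)
goal ⊆ F2  ⇒  h_max = 2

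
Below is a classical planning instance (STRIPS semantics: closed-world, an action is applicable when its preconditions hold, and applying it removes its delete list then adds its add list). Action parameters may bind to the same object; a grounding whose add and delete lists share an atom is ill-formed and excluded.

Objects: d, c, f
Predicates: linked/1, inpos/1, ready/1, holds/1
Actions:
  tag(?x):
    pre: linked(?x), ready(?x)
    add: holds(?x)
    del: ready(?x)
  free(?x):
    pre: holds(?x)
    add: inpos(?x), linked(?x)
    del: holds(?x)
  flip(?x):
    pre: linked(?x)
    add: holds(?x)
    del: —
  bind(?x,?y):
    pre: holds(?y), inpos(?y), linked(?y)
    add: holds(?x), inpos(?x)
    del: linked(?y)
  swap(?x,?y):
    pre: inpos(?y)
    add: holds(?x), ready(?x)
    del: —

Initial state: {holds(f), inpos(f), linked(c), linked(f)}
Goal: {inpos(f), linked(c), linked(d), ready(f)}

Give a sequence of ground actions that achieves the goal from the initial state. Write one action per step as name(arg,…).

bind(d,f); free(d); swap(f,d)

1. bind(d,f)  →  {holds(d), holds(f), inpos(d), inpos(f), linked(c)}
2. free(d)  →  {holds(f), inpos(d), inpos(f), linked(c), linked(d)}
3. swap(f,d)  →  {holds(f), inpos(d), inpos(f), linked(c), linked(d), ready(f)}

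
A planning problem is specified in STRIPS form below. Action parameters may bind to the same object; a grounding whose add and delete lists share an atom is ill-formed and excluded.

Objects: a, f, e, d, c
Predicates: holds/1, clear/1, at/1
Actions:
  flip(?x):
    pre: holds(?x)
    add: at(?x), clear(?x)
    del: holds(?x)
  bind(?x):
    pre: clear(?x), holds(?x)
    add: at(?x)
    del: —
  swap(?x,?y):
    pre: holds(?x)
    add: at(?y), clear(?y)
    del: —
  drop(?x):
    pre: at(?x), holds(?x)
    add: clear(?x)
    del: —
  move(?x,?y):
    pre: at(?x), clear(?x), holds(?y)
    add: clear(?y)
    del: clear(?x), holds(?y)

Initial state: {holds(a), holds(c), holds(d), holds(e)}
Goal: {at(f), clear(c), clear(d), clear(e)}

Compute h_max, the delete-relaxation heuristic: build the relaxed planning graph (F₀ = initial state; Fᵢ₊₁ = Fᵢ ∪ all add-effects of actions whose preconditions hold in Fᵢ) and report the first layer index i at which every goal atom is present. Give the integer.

1

F0 = init (4 atoms)
F1 = F0 ∪ {at(a), at(c), at(d), at(e), at(f), clear(a), clear(c), clear(d), clear(e), clear(f)}  (14 atoms)
goal ⊆ F1  ⇒  h_max = 1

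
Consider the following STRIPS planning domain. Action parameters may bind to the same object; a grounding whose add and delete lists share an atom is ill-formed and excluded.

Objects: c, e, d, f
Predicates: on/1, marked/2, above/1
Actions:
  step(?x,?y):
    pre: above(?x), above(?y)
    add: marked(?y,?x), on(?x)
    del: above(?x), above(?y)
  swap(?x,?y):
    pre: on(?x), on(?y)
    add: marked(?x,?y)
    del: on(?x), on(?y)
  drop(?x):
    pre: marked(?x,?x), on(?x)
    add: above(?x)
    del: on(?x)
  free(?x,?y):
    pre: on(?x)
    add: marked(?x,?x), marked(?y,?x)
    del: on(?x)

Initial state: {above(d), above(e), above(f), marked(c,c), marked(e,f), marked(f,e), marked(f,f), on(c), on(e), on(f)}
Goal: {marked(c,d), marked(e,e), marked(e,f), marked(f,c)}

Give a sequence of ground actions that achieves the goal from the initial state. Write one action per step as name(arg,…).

1. step(e,e)  →  {above(d), above(f), marked(c,c), marked(e,e), marked(e,f), marked(f,e), marked(f,f), on(c), on(e), on(f)}
2. step(d,d)  →  {above(f), marked(c,c), marked(d,d), marked(e,e), marked(e,f), marked(f,e), marked(f,f), on(c), on(d), on(e), on(f)}
3. swap(f,c)  →  {above(f), marked(c,c), marked(d,d), marked(e,e), marked(e,f), marked(f,c), marked(f,e), marked(f,f), on(d), on(e)}
4. free(d,c)  →  {above(f), marked(c,c), marked(c,d), marked(d,d), marked(e,e), marked(e,f), marked(f,c), marked(f,e), marked(f,f), on(e)}

step(e,e); step(d,d); swap(f,c); free(d,c)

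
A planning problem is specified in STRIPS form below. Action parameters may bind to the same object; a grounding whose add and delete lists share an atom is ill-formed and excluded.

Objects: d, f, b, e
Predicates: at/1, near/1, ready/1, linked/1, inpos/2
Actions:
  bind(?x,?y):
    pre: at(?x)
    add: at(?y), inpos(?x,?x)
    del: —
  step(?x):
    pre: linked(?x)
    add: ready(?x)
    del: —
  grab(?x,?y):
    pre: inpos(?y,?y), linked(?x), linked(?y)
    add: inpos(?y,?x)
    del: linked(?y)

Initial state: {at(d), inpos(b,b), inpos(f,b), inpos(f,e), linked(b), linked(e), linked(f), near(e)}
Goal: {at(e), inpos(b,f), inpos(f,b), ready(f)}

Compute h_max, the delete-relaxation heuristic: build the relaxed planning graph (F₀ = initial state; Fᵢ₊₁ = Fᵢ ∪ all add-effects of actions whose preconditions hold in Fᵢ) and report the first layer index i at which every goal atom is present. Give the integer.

1

F0 = init (8 atoms)
F1 = F0 ∪ {at(b), at(e), at(f), inpos(b,e), inpos(b,f), inpos(d,d), ready(b), ready(e), ready(f)}  (17 atoms)
goal ⊆ F1  ⇒  h_max = 1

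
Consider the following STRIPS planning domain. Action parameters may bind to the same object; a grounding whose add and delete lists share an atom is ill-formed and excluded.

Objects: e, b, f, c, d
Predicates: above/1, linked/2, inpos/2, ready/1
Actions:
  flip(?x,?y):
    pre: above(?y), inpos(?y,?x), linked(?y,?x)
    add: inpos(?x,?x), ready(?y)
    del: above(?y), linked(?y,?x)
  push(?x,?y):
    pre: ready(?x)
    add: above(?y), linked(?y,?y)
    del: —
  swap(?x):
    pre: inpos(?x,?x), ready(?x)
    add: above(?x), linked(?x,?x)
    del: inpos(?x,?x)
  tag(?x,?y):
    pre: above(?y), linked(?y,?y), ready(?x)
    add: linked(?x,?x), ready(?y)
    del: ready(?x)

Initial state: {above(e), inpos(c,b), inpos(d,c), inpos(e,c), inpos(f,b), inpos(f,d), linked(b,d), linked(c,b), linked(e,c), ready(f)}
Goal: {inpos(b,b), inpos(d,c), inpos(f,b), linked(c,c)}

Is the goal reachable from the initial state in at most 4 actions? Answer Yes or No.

1. push(f,c)  →  {above(c), above(e), inpos(c,b), inpos(d,c), inpos(e,c), inpos(f,b), inpos(f,d), linked(b,d), linked(c,b), linked(c,c), linked(e,c), ready(f)}
2. flip(b,c)  →  {above(e), inpos(b,b), inpos(c,b), inpos(d,c), inpos(e,c), inpos(f,b), inpos(f,d), linked(b,d), linked(c,c), linked(e,c), ready(c), ready(f)}
optimal plan length = 2; 2 ≤ 4

Yes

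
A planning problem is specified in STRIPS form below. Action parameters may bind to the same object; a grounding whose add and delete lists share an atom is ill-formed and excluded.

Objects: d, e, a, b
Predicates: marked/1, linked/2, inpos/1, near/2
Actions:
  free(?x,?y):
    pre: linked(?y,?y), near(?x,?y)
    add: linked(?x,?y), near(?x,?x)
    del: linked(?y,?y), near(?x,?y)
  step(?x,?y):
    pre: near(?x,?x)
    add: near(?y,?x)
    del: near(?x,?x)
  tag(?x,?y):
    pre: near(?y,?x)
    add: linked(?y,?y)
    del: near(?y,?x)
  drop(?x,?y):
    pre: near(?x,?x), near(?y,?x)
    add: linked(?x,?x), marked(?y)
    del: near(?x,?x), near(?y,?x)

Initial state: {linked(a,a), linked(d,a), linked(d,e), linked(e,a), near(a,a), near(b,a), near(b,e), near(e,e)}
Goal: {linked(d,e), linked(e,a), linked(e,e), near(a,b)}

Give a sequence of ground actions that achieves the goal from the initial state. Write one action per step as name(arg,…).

free(b,a); step(b,a); tag(e,e)

1. free(b,a)  →  {linked(b,a), linked(d,a), linked(d,e), linked(e,a), near(a,a), near(b,b), near(b,e), near(e,e)}
2. step(b,a)  →  {linked(b,a), linked(d,a), linked(d,e), linked(e,a), near(a,a), near(a,b), near(b,e), near(e,e)}
3. tag(e,e)  →  {linked(b,a), linked(d,a), linked(d,e), linked(e,a), linked(e,e), near(a,a), near(a,b), near(b,e)}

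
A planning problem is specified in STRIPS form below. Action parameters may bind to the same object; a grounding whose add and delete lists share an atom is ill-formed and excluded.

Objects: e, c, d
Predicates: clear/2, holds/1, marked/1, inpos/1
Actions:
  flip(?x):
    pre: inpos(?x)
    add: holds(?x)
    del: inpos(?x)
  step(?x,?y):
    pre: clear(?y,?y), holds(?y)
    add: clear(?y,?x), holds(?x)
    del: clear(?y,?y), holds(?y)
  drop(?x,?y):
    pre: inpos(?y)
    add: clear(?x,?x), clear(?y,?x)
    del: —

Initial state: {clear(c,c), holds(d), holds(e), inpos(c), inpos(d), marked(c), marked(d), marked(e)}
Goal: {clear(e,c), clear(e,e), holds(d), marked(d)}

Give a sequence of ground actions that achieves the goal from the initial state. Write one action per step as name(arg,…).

drop(e,c); step(c,e); drop(e,c)

1. drop(e,c)  →  {clear(c,c), clear(c,e), clear(e,e), holds(d), holds(e), inpos(c), inpos(d), marked(c), marked(d), marked(e)}
2. step(c,e)  →  {clear(c,c), clear(c,e), clear(e,c), holds(c), holds(d), inpos(c), inpos(d), marked(c), marked(d), marked(e)}
3. drop(e,c)  →  {clear(c,c), clear(c,e), clear(e,c), clear(e,e), holds(c), holds(d), inpos(c), inpos(d), marked(c), marked(d), marked(e)}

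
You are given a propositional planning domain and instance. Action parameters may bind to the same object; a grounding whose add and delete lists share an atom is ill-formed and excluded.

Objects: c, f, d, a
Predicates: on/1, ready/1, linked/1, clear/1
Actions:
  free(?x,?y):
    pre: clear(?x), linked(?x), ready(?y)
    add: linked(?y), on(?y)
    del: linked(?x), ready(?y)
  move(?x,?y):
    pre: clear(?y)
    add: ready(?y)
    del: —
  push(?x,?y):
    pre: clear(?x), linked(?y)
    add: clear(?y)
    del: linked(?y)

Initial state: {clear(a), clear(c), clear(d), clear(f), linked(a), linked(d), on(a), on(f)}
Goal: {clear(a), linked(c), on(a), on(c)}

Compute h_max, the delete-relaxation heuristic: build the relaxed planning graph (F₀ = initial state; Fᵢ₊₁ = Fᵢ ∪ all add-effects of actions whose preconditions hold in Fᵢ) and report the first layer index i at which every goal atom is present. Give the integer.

F0 = init (8 atoms)
F1 = F0 ∪ {ready(a), ready(c), ready(d), ready(f)}  (12 atoms)
F2 = F1 ∪ {linked(c), linked(f), on(c), on(d)}  (16 atoms)
goal ⊆ F2  ⇒  h_max = 2

2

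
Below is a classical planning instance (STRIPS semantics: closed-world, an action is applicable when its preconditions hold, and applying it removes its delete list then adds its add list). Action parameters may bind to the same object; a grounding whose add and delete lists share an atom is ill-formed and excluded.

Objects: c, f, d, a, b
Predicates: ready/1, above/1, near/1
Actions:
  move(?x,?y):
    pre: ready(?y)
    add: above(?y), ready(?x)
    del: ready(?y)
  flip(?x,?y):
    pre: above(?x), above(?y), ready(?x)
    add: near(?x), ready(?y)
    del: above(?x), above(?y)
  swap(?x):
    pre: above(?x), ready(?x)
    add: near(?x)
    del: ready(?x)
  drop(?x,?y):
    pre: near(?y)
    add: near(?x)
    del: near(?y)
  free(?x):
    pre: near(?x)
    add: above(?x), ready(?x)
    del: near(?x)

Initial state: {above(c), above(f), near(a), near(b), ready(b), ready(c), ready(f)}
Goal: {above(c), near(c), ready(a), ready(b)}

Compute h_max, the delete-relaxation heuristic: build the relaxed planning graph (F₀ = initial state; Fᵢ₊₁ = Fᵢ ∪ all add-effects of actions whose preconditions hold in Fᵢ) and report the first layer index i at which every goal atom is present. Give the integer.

1

F0 = init (7 atoms)
F1 = F0 ∪ {above(a), above(b), near(c), near(d), near(f), ready(a), ready(d)}  (14 atoms)
goal ⊆ F1  ⇒  h_max = 1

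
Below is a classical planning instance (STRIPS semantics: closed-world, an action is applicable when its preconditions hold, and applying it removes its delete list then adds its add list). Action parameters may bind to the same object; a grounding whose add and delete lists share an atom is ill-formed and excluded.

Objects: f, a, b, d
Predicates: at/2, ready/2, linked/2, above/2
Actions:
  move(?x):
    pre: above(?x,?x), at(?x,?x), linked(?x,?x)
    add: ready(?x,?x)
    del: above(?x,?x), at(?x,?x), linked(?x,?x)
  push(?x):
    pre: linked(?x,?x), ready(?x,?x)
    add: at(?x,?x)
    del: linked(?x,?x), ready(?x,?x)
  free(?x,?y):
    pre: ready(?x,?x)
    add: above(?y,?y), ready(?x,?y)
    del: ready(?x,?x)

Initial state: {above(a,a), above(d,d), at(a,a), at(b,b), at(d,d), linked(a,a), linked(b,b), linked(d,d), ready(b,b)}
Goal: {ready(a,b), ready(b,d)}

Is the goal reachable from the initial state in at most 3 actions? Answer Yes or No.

Yes

1. move(a)  →  {above(d,d), at(b,b), at(d,d), linked(b,b), linked(d,d), ready(a,a), ready(b,b)}
2. free(a,b)  →  {above(b,b), above(d,d), at(b,b), at(d,d), linked(b,b), linked(d,d), ready(a,b), ready(b,b)}
3. free(b,d)  →  {above(b,b), above(d,d), at(b,b), at(d,d), linked(b,b), linked(d,d), ready(a,b), ready(b,d)}
optimal plan length = 3; 3 ≤ 3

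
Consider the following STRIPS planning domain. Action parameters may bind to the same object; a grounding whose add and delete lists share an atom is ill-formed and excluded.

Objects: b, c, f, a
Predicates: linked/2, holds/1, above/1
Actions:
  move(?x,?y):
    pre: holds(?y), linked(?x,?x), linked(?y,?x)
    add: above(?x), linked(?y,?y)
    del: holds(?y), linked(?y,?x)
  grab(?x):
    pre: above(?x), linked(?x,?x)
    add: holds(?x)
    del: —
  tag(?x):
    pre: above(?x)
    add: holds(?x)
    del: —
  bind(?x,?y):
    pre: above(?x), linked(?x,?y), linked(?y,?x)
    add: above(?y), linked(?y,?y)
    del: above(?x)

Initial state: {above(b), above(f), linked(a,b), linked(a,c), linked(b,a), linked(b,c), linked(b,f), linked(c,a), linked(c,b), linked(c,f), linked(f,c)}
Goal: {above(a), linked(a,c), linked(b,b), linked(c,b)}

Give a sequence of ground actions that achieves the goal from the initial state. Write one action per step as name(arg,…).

1. tag(b)  →  {above(b), above(f), holds(b), linked(a,b), linked(a,c), linked(b,a), linked(b,c), linked(b,f), linked(c,a), linked(c,b), linked(c,f), linked(f,c)}
2. bind(b,a)  →  {above(a), above(f), holds(b), linked(a,a), linked(a,b), linked(a,c), linked(b,a), linked(b,c), linked(b,f), linked(c,a), linked(c,b), linked(c,f), linked(f,c)}
3. move(a,b)  →  {above(a), above(f), linked(a,a), linked(a,b), linked(a,c), linked(b,b), linked(b,c), linked(b,f), linked(c,a), linked(c,b), linked(c,f), linked(f,c)}

tag(b); bind(b,a); move(a,b)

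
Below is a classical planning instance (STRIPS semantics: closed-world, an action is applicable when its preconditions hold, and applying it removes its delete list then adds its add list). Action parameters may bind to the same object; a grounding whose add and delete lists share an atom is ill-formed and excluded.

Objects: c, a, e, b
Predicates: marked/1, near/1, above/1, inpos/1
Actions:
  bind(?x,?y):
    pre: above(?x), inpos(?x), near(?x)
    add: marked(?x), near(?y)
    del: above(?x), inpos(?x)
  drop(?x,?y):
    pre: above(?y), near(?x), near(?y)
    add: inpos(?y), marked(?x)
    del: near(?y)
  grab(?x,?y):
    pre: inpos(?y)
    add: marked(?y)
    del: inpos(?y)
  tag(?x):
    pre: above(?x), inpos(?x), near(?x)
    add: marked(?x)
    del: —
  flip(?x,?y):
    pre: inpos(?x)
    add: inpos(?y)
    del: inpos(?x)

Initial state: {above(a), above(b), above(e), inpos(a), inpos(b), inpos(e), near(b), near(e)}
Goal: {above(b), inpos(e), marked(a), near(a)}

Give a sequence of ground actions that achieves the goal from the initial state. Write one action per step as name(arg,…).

bind(e,a); bind(a,c); flip(b,e)

1. bind(e,a)  →  {above(a), above(b), inpos(a), inpos(b), marked(e), near(a), near(b), near(e)}
2. bind(a,c)  →  {above(b), inpos(b), marked(a), marked(e), near(a), near(b), near(c), near(e)}
3. flip(b,e)  →  {above(b), inpos(e), marked(a), marked(e), near(a), near(b), near(c), near(e)}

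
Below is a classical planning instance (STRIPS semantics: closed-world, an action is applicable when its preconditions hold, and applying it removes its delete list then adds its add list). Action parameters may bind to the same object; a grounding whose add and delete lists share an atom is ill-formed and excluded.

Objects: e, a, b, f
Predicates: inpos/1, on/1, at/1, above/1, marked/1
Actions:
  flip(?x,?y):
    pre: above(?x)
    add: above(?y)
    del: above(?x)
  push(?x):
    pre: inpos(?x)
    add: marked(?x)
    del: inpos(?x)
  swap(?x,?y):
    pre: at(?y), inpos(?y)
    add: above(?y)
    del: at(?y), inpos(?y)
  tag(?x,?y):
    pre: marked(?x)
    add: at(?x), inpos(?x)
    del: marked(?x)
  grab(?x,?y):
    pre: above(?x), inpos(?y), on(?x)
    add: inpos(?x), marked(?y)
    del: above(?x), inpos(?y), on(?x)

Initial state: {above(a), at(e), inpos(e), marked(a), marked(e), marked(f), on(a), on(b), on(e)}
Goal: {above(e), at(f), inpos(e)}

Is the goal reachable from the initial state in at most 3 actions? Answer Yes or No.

1. flip(a,e)  →  {above(e), at(e), inpos(e), marked(a), marked(e), marked(f), on(a), on(b), on(e)}
2. tag(f,e)  →  {above(e), at(e), at(f), inpos(e), inpos(f), marked(a), marked(e), on(a), on(b), on(e)}
optimal plan length = 2; 2 ≤ 3

Yes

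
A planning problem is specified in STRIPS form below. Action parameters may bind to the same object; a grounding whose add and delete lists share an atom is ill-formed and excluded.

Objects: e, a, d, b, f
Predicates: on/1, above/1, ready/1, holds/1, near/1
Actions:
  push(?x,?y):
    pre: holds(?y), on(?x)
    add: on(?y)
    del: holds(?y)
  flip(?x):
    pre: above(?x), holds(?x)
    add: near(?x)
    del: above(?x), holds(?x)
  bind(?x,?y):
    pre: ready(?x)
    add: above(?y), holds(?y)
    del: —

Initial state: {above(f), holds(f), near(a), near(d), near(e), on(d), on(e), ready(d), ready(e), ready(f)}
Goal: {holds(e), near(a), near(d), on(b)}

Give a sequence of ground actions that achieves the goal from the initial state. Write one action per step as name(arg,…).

bind(e,e); bind(e,b); push(e,b)

1. bind(e,e)  →  {above(e), above(f), holds(e), holds(f), near(a), near(d), near(e), on(d), on(e), ready(d), ready(e), ready(f)}
2. bind(e,b)  →  {above(b), above(e), above(f), holds(b), holds(e), holds(f), near(a), near(d), near(e), on(d), on(e), ready(d), ready(e), ready(f)}
3. push(e,b)  →  {above(b), above(e), above(f), holds(e), holds(f), near(a), near(d), near(e), on(b), on(d), on(e), ready(d), ready(e), ready(f)}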